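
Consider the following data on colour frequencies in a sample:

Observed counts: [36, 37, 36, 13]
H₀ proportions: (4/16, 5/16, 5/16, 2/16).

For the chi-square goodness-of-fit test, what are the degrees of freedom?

df = k − 1 = 4 − 1 = 3

degrees of freedom = 3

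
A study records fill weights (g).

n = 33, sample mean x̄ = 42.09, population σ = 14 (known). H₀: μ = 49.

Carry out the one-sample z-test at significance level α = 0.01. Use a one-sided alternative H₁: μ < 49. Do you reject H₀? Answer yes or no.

SE = σ/√n = 14/√33 = 2.4371
z = (x̄−μ₀)/SE = (42.09−49)/2.4371 = -2.8354
p-value (one-sided, H₁ less) = 0.00229
At α=0.01: p < α → reject H₀

reject H₀: yes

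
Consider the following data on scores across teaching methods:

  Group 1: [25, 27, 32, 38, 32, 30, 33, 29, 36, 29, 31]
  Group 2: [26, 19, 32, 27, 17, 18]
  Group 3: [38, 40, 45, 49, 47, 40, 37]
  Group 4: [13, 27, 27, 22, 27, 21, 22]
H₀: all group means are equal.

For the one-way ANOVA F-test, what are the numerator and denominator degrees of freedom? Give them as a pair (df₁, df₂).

degrees of freedom = [3, 27]

k = 4 groups, N = 31 total
df = (k−1, N−k) = (4−1, 31−4) = (3, 27)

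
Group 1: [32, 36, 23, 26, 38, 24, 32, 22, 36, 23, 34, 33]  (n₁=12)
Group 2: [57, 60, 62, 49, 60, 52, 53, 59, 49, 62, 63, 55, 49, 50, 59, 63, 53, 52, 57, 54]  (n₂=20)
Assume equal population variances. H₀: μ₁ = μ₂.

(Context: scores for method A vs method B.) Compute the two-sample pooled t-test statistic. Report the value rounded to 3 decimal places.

test statistic = -13.426

x̄₁=29.917, s₁=5.900, n₁=12
x̄₂=55.900, s₂=4.919, n₂=20
s_p² = [11·5.900² + 19·4.919²]/30 = 28.0906
SE = √(s_p²·(1/12+1/20)) = 1.9353
t = (29.917−55.900)/1.9353 = -13.4260
df = 30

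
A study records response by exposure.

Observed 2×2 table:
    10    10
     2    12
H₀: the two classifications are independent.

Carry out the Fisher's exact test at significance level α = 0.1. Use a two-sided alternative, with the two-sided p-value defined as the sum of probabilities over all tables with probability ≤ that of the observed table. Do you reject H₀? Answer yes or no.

Margins: r₁=20, r₂=14, c₁=12, c₂=22, n=34
p_obs = C(20,10)·C(14,2)/C(34,12); sum pmf over tables with pmf ≤ p_obs
p-value (two-sided) = 0.06623
At α=0.1: p < α → reject H₀

reject H₀: yes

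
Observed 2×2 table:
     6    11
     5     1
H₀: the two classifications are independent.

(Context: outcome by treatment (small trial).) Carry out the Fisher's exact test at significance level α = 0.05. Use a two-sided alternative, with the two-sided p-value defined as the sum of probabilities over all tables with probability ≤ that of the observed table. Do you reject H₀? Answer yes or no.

Margins: r₁=17, r₂=6, c₁=11, c₂=12, n=23
p_obs = C(17,6)·C(6,5)/C(23,11); sum pmf over tables with pmf ≤ p_obs
p-value (two-sided) = 0.06865
At α=0.05: p ≥ α → fail to reject H₀

reject H₀: no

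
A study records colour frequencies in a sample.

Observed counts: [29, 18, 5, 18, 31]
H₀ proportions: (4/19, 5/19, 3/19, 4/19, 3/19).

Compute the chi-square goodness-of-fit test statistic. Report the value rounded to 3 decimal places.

test statistic = 27.808

n = 101; E_i = n·p_i = [21.26, 26.58, 15.95, 21.26, 15.95]
χ² = (29−21.26)²/21.26 + (18−26.58)²/26.58 + (5−15.95)²/15.95 + (18−21.26)²/21.26 + (31−15.95)²/15.95 = 27.8081
df = 4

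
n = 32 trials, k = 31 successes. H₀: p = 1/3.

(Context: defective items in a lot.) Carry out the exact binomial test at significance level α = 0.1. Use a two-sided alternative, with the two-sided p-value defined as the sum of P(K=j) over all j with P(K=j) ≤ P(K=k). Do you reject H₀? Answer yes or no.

Exact binomial: n=32, k=31, p₀=1/3=0.3333
P(X=j) = C(n,j)·p₀^j·(1−p₀)^(n−j); p = Σ P(X=j) over j with P(X=j) ≤ P(X=31)
p-value (two-sided) = 0.00000
At α=0.1: p < α → reject H₀

reject H₀: yes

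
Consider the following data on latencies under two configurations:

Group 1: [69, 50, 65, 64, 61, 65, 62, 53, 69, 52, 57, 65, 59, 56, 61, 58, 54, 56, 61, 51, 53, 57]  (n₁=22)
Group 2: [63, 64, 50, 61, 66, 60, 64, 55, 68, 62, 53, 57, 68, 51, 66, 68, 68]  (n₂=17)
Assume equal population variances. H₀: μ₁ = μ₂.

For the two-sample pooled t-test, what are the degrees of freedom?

df = n₁ + n₂ − 2 = 22 + 17 − 2 = 37

degrees of freedom = 37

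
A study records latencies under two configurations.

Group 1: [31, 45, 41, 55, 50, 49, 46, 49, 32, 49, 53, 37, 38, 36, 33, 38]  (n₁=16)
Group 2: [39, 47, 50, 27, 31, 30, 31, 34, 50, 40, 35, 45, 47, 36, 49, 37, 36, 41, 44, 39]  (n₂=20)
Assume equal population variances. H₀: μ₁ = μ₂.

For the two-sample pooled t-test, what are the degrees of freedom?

df = n₁ + n₂ − 2 = 16 + 20 − 2 = 34

degrees of freedom = 34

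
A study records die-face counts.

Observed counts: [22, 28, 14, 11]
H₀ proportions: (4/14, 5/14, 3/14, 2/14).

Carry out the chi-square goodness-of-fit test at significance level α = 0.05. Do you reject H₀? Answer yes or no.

reject H₀: no

n = 75; E_i = n·p_i = [21.43, 26.79, 16.07, 10.71]
χ² = (22−21.43)²/21.43 + (28−26.79)²/26.79 + (14−16.07)²/16.07 + (11−10.71)²/10.71 = 0.3449
df = 3
p-value (upper-tail) = 0.95138
At α=0.05: p ≥ α → fail to reject H₀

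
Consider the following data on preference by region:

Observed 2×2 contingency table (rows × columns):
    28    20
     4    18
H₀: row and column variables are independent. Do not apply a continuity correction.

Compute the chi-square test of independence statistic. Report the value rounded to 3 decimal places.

test statistic = 9.800

Row totals [48, 22], col totals [32, 38], n=70
χ² = (28−21.94)²/21.94 + (20−26.06)²/26.06 + (4−10.06)²/10.06 + (18−11.94)²/11.94 = 9.8001
df = 1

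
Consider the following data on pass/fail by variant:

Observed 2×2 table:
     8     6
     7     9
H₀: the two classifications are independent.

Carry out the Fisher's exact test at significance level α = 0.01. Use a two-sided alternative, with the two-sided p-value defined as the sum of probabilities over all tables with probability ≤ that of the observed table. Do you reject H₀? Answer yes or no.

reject H₀: no

Margins: r₁=14, r₂=16, c₁=15, c₂=15, n=30
p_obs = C(14,8)·C(16,7)/C(30,15); sum pmf over tables with pmf ≤ p_obs
p-value (two-sided) = 0.71525
At α=0.01: p ≥ α → fail to reject H₀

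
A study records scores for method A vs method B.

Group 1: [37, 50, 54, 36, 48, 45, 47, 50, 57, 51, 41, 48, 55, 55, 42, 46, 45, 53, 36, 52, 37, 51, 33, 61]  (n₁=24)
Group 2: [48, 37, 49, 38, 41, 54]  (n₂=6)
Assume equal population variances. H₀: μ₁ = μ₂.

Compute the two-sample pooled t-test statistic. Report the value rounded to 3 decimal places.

x̄₁=47.083, s₁=7.500, n₁=24
x̄₂=44.500, s₂=6.834, n₂=6
s_p² = [23·7.500² + 5·6.834²]/28 = 54.5476
SE = √(s_p²·(1/24+1/6)) = 3.3711
t = (47.083−44.500)/3.3711 = 0.7663
df = 28

test statistic = 0.766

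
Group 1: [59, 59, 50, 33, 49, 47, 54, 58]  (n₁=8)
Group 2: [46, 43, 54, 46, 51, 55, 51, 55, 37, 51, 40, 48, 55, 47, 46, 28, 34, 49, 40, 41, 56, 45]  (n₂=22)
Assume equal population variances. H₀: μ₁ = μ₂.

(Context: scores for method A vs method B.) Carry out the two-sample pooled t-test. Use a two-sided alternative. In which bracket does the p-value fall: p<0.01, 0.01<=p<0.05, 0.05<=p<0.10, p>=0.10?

x̄₁=51.125, s₁=8.709, n₁=8
x̄₂=46.273, s₂=7.401, n₂=22
s_p² = [7·8.709² + 21·7.401²]/28 = 60.0442
SE = √(s_p²·(1/8+1/22)) = 3.1992
t = (51.125−46.273)/3.1992 = 1.5167
df = 28
p-value (two-sided) = 0.14055
→ bracket: p>=0.10

p-value bracket: p>=0.10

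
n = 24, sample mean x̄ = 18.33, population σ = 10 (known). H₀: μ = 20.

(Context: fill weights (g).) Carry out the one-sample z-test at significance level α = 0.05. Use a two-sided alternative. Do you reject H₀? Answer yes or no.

reject H₀: no

SE = σ/√n = 10/√24 = 2.0412
z = (x̄−μ₀)/SE = (18.33−20)/2.0412 = -0.8181
p-value (two-sided) = 0.41328
At α=0.05: p ≥ α → fail to reject H₀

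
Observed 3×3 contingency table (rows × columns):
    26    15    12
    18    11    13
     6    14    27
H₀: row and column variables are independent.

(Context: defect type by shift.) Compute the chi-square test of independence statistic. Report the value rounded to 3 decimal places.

Row totals [53, 42, 47], col totals [50, 40, 52], n=142
χ² = (26−18.66)²/18.66 + (15−14.93)²/14.93 + (12−19.41)²/19.41 + (18−14.79)²/14.79 + (11−11.83)²/11.83 + (13−15.38)²/15.38 + (6−16.55)²/16.55 + (14−13.24)²/13.24 + (27−17.21)²/17.21 = 19.1732
df = 4

test statistic = 19.173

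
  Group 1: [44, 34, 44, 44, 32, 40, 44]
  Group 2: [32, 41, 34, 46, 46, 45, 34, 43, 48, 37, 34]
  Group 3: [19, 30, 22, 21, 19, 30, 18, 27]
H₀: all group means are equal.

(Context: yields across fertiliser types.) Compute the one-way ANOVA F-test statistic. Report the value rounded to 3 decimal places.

test statistic = 26.213

Group means [40.29, 40.00, 23.25], grand mean 34.923
SSB = Σnᵢ(x̄ᵢ−x̄)² = 1574.918; SSW = ΣΣ(x−x̄ᵢ)² = 690.929
MSB = 1574.918/2 = 787.4588; MSW = 690.929/23 = 30.0404
F = MSB/MSW = 26.2133
df = (2, 23)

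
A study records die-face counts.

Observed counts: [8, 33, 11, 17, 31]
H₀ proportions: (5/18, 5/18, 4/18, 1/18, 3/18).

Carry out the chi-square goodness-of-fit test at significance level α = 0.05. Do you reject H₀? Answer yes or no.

n = 100; E_i = n·p_i = [27.78, 27.78, 22.22, 5.56, 16.67]
χ² = (8−27.78)²/27.78 + (33−27.78)²/27.78 + (11−22.22)²/22.22 + (17−5.56)²/5.56 + (31−16.67)²/16.67 = 56.6330
df = 4
p-value (upper-tail) = 0.00000
At α=0.05: p < α → reject H₀

reject H₀: yes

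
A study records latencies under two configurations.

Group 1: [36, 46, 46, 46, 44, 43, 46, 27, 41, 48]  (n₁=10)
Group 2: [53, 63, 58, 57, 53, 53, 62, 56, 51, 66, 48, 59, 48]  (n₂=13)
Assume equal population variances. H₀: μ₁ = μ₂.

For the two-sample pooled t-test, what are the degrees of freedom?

df = n₁ + n₂ − 2 = 10 + 13 − 2 = 21

degrees of freedom = 21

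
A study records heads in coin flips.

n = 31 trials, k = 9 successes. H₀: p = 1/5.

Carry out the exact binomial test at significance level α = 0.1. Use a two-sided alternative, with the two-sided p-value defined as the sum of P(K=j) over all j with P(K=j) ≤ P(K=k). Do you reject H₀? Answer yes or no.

reject H₀: no

Exact binomial: n=31, k=9, p₀=1/5=0.2000
P(X=j) = C(n,j)·p₀^j·(1−p₀)^(n−j); p = Σ P(X=j) over j with P(X=j) ≤ P(X=9)
p-value (two-sided) = 0.25777
At α=0.1: p ≥ α → fail to reject H₀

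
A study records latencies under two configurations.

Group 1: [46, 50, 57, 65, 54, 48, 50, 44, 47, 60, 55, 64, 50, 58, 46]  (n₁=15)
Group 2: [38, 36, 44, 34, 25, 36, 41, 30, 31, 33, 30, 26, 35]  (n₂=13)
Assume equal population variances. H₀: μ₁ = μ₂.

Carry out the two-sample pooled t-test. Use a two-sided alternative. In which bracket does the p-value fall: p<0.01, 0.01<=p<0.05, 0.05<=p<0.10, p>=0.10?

p-value bracket: p<0.01

x̄₁=52.933, s₁=6.692, n₁=15
x̄₂=33.769, s₂=5.480, n₂=13
s_p² = [14·6.692² + 12·5.480²]/26 = 37.9708
SE = √(s_p²·(1/15+1/13)) = 2.3350
t = (52.933−33.769)/2.3350 = 8.2073
df = 26
p-value (two-sided) = 0.00000
→ bracket: p<0.01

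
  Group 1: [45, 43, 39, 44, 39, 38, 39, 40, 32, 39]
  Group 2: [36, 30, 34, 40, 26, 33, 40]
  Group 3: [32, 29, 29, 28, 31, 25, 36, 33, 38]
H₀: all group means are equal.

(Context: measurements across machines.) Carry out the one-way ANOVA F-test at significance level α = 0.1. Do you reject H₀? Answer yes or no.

reject H₀: yes

Group means [39.80, 34.14, 31.22], grand mean 35.308
SSB = Σnᵢ(x̄ᵢ−x̄)² = 361.526; SSW = ΣΣ(x−x̄ᵢ)² = 410.013
MSB = 361.526/2 = 180.7629; MSW = 410.013/23 = 17.8266
F = MSB/MSW = 10.1400
df = (2, 23)
p-value (upper-tail) = 0.00070
At α=0.1: p < α → reject H₀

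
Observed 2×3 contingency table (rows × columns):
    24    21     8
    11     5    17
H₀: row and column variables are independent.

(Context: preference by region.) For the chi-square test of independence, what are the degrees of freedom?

df = (r−1)(c−1) = (2−1)·(3−1) = 2

degrees of freedom = 2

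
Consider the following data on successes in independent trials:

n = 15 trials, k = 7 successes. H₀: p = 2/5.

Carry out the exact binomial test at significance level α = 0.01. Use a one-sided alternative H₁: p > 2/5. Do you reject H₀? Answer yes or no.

reject H₀: no

Exact binomial: n=15, k=7, p₀=2/5=0.4000
P(X≥7) from Σ C(n,i)·p₀^i·(1−p₀)^(n−i)
p-value (one-sided, H₁ greater) = 0.39019
At α=0.01: p ≥ α → fail to reject H₀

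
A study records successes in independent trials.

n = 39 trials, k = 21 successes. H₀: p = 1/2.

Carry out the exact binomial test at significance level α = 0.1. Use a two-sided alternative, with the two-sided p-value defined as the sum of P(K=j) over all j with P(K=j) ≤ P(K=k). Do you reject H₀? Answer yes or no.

reject H₀: no

Exact binomial: n=39, k=21, p₀=1/2=0.5000
P(X=j) = C(n,j)·p₀^j·(1−p₀)^(n−j); p = Σ P(X=j) over j with P(X=j) ≤ P(X=21)
p-value (two-sided) = 0.74926
At α=0.1: p ≥ α → fail to reject H₀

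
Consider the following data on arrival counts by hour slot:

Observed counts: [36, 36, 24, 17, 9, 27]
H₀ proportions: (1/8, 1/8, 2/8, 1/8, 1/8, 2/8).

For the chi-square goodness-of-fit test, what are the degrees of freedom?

df = k − 1 = 6 − 1 = 5

degrees of freedom = 5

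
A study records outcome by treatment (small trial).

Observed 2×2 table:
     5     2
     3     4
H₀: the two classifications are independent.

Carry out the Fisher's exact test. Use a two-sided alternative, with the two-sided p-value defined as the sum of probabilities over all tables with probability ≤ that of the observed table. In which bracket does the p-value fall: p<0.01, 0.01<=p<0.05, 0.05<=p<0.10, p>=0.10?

Margins: r₁=7, r₂=7, c₁=8, c₂=6, n=14
p_obs = C(7,5)·C(7,3)/C(14,8); sum pmf over tables with pmf ≤ p_obs
p-value (two-sided) = 0.59207
→ bracket: p>=0.10

p-value bracket: p>=0.10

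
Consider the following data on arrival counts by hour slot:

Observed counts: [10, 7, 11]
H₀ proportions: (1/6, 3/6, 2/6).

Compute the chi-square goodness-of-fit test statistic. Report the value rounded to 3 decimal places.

test statistic = 9.893

n = 28; E_i = n·p_i = [4.67, 14.00, 9.33]
χ² = (10−4.67)²/4.67 + (7−14.00)²/14.00 + (11−9.33)²/9.33 = 9.8929
df = 2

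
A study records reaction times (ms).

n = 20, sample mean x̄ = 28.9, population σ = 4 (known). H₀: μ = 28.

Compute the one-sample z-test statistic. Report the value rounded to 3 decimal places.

SE = σ/√n = 4/√20 = 0.8944
z = (x̄−μ₀)/SE = (28.9−28)/0.8944 = 1.0062

test statistic = 1.006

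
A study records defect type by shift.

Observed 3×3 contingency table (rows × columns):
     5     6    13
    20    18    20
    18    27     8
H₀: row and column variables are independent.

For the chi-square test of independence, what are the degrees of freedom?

degrees of freedom = 4

df = (r−1)(c−1) = (3−1)·(3−1) = 4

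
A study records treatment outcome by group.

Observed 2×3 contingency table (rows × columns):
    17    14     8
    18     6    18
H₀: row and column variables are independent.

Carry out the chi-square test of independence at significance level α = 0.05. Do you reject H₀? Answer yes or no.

Row totals [39, 42], col totals [35, 20, 26], n=81
χ² = (17−16.85)²/16.85 + (14−9.63)²/9.63 + (8−12.52)²/12.52 + (18−18.15)²/18.15 + (6−10.37)²/10.37 + (18−13.48)²/13.48 = 6.9732
df = 2
p-value (upper-tail) = 0.03061
At α=0.05: p < α → reject H₀

reject H₀: yes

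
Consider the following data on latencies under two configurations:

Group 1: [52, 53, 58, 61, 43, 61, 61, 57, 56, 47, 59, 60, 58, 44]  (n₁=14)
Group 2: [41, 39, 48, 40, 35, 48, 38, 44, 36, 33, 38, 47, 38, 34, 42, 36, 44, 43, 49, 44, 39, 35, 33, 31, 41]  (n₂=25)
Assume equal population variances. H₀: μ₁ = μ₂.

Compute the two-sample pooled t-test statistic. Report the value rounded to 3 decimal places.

x̄₁=55.000, s₁=6.288, n₁=14
x̄₂=39.840, s₂=5.129, n₂=25
s_p² = [13·6.288² + 24·5.129²]/37 = 30.9557
SE = √(s_p²·(1/14+1/25)) = 1.8572
t = (55.000−39.840)/1.8572 = 8.1626
df = 37

test statistic = 8.163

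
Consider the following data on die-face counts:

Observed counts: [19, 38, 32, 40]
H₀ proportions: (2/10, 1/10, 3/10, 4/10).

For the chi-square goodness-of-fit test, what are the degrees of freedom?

degrees of freedom = 3

df = k − 1 = 4 − 1 = 3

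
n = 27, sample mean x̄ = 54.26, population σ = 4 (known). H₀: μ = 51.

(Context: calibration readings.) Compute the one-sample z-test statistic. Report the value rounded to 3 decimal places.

SE = σ/√n = 4/√27 = 0.7698
z = (x̄−μ₀)/SE = (54.26−51)/0.7698 = 4.2349

test statistic = 4.235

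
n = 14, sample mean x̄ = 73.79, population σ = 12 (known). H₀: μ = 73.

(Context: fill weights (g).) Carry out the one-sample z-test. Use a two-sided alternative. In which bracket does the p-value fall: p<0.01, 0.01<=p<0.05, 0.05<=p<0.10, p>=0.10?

p-value bracket: p>=0.10

SE = σ/√n = 12/√14 = 3.2071
z = (x̄−μ₀)/SE = (73.79−73)/3.2071 = 0.2463
p-value (two-sided) = 0.80543
→ bracket: p>=0.10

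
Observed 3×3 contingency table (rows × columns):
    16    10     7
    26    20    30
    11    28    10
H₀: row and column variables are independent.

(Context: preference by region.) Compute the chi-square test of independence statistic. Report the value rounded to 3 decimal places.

test statistic = 16.845

Row totals [33, 76, 49], col totals [53, 58, 47], n=158
χ² = (16−11.07)²/11.07 + (10−12.11)²/12.11 + (7−9.82)²/9.82 + (26−25.49)²/25.49 + (20−27.90)²/27.90 + (30−22.61)²/22.61 + (11−16.44)²/16.44 + (28−17.99)²/17.99 + (10−14.58)²/14.58 = 16.8449
df = 4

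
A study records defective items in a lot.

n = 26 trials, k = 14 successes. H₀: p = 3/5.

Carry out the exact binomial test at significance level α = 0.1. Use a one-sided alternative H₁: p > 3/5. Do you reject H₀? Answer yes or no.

Exact binomial: n=26, k=14, p₀=3/5=0.6000
P(X≥14) from Σ C(n,i)·p₀^i·(1−p₀)^(n−i)
p-value (one-sided, H₁ greater) = 0.80065
At α=0.1: p ≥ α → fail to reject H₀

reject H₀: no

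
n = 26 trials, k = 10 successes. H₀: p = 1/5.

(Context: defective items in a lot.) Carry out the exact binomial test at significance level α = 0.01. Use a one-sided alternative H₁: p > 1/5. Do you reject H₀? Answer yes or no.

Exact binomial: n=26, k=10, p₀=1/5=0.2000
P(X≥10) from Σ C(n,i)·p₀^i·(1−p₀)^(n−i)
p-value (one-sided, H₁ greater) = 0.02322
At α=0.01: p ≥ α → fail to reject H₀

reject H₀: no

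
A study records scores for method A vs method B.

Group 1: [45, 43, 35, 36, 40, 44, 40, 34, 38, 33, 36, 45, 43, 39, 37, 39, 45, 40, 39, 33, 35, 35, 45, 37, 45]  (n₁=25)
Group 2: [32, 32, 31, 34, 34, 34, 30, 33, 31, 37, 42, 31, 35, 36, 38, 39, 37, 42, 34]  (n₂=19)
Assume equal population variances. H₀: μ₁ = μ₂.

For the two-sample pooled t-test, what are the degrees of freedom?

degrees of freedom = 42

df = n₁ + n₂ − 2 = 25 + 19 − 2 = 42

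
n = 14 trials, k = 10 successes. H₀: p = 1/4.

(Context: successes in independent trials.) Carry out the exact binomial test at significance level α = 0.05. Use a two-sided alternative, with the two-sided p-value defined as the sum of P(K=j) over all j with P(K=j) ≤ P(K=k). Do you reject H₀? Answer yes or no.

Exact binomial: n=14, k=10, p₀=1/4=0.2500
P(X=j) = C(n,j)·p₀^j·(1−p₀)^(n−j); p = Σ P(X=j) over j with P(X=j) ≤ P(X=10)
p-value (two-sided) = 0.00034
At α=0.05: p < α → reject H₀

reject H₀: yes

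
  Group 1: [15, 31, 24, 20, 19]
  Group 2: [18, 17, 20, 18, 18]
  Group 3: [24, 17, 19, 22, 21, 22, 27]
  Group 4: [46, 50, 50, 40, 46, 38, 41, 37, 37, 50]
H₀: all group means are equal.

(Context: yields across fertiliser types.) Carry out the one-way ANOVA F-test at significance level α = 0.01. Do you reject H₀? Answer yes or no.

Group means [21.80, 18.20, 21.71, 43.50], grand mean 29.148
SSB = Σnᵢ(x̄ᵢ−x̄)² = 3315.879; SSW = ΣΣ(x−x̄ᵢ)² = 487.529
MSB = 3315.879/3 = 1105.2929; MSW = 487.529/23 = 21.1969
F = MSB/MSW = 52.1441
df = (3, 23)
p-value (upper-tail) = 0.00000
At α=0.01: p < α → reject H₀

reject H₀: yes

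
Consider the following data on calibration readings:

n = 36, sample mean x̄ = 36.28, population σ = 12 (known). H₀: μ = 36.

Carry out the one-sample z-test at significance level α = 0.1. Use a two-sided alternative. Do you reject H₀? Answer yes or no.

SE = σ/√n = 12/√36 = 2.0000
z = (x̄−μ₀)/SE = (36.28−36)/2.0000 = 0.1400
p-value (two-sided) = 0.88866
At α=0.1: p ≥ α → fail to reject H₀

reject H₀: no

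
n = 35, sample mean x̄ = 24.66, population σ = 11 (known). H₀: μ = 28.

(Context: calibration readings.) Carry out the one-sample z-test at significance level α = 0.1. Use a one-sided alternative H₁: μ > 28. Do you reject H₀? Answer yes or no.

reject H₀: no

SE = σ/√n = 11/√35 = 1.8593
z = (x̄−μ₀)/SE = (24.66−28)/1.8593 = -1.7963
p-value (one-sided, H₁ greater) = 0.96378
At α=0.1: p ≥ α → fail to reject H₀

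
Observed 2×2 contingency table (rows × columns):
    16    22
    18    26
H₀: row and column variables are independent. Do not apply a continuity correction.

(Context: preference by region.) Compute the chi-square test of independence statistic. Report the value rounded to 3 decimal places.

test statistic = 0.012

Row totals [38, 44], col totals [34, 48], n=82
χ² = (16−15.76)²/15.76 + (22−22.24)²/22.24 + (18−18.24)²/18.24 + (26−25.76)²/25.76 = 0.0120
df = 1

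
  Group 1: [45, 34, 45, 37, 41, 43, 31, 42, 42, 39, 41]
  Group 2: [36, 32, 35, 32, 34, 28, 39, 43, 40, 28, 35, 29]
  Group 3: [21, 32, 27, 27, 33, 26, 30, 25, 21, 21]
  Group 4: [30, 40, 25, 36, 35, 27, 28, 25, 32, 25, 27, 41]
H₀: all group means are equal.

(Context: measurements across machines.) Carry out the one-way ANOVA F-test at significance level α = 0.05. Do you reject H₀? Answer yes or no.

reject H₀: yes

Group means [40.00, 34.25, 26.30, 30.92], grand mean 33.000
SSB = Σnᵢ(x̄ᵢ−x̄)² = 1058.733; SSW = ΣΣ(x−x̄ᵢ)² = 999.267
MSB = 1058.733/3 = 352.9111; MSW = 999.267/41 = 24.3724
F = MSB/MSW = 14.4800
df = (3, 41)
p-value (upper-tail) = 0.00000
At α=0.05: p < α → reject H₀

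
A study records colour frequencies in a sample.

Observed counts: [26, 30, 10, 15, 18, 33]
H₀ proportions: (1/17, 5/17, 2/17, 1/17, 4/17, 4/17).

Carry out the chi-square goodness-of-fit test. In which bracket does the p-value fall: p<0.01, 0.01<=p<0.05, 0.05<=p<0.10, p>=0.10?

p-value bracket: p<0.01

n = 132; E_i = n·p_i = [7.76, 38.82, 15.53, 7.76, 31.06, 31.06]
χ² = (26−7.76)²/7.76 + (30−38.82)²/38.82 + (10−15.53)²/15.53 + (15−7.76)²/7.76 + (18−31.06)²/31.06 + (33−31.06)²/31.06 = 59.1534
df = 5
p-value (upper-tail) = 0.00000
→ bracket: p<0.01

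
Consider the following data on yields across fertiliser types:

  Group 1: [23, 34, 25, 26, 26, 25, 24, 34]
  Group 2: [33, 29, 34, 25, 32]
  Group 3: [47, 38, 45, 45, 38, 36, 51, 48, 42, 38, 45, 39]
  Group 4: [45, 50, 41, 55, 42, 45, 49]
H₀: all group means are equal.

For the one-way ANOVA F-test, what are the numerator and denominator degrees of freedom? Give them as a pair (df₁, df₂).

k = 4 groups, N = 32 total
df = (k−1, N−k) = (4−1, 32−4) = (3, 28)

degrees of freedom = [3, 28]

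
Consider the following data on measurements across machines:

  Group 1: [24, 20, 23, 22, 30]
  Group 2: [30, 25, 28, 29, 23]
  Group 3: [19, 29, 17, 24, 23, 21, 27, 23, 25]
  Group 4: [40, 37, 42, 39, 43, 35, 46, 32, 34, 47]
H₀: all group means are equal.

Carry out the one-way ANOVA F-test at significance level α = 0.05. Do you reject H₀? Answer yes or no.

Group means [23.80, 27.00, 23.11, 39.50], grand mean 29.552
SSB = Σnᵢ(x̄ᵢ−x̄)² = 1560.984; SSW = ΣΣ(x−x̄ᵢ)² = 434.189
MSB = 1560.984/3 = 520.3278; MSW = 434.189/25 = 17.3676
F = MSB/MSW = 29.9598
df = (3, 25)
p-value (upper-tail) = 0.00000
At α=0.05: p < α → reject H₀

reject H₀: yes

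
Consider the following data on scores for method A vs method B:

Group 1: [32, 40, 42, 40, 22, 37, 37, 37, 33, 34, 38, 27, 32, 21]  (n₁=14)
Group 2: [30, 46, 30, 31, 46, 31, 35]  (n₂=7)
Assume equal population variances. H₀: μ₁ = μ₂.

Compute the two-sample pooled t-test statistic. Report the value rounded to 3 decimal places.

test statistic = -0.593

x̄₁=33.714, s₁=6.498, n₁=14
x̄₂=35.571, s₂=7.323, n₂=7
s_p² = [13·6.498² + 6·7.323²]/19 = 45.8195
SE = √(s_p²·(1/14+1/7)) = 3.1334
t = (33.714−35.571)/3.1334 = -0.5927
df = 19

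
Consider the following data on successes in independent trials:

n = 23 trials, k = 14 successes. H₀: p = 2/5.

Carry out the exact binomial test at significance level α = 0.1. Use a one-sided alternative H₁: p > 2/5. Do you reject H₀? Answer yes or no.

reject H₀: yes

Exact binomial: n=23, k=14, p₀=2/5=0.4000
P(X≥14) from Σ C(n,i)·p₀^i·(1−p₀)^(n−i)
p-value (one-sided, H₁ greater) = 0.03492
At α=0.1: p < α → reject H₀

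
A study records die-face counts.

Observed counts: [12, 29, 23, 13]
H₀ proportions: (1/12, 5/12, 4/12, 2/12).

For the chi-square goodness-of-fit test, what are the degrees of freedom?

df = k − 1 = 4 − 1 = 3

degrees of freedom = 3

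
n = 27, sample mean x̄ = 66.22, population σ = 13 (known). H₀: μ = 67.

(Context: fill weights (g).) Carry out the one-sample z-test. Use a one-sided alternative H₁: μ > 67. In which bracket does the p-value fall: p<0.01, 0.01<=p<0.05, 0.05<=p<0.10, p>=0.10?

SE = σ/√n = 13/√27 = 2.5019
z = (x̄−μ₀)/SE = (66.22−67)/2.5019 = -0.3118
p-value (one-sided, H₁ greater) = 0.62239
→ bracket: p>=0.10

p-value bracket: p>=0.10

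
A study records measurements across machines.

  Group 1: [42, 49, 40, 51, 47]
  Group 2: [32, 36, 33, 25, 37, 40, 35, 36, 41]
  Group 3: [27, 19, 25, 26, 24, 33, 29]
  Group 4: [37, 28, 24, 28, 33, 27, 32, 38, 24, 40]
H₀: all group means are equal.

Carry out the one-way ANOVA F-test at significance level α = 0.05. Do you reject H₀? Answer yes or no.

reject H₀: yes

Group means [45.80, 35.00, 26.14, 31.10], grand mean 33.484
SSB = Σnᵢ(x̄ᵢ−x̄)² = 1213.185; SSW = ΣΣ(x−x̄ᵢ)² = 682.557
MSB = 1213.185/3 = 404.3949; MSW = 682.557/27 = 25.2799
F = MSB/MSW = 15.9967
df = (3, 27)
p-value (upper-tail) = 0.00000
At α=0.05: p < α → reject H₀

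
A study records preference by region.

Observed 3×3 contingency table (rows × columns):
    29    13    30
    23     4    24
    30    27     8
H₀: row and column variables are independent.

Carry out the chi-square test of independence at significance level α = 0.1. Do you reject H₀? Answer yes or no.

Row totals [72, 51, 65], col totals [82, 44, 62], n=188
χ² = (29−31.40)²/31.40 + (13−16.85)²/16.85 + (30−23.74)²/23.74 + (23−22.24)²/22.24 + (4−11.94)²/11.94 + (24−16.82)²/16.82 + (30−28.35)²/28.35 + (27−15.21)²/15.21 + (8−21.44)²/21.44 = 28.7309
df = 4
p-value (upper-tail) = 0.00001
At α=0.1: p < α → reject H₀

reject H₀: yes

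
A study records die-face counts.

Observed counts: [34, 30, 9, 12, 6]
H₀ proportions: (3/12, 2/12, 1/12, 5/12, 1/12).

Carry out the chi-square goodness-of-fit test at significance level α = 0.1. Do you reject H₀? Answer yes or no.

n = 91; E_i = n·p_i = [22.75, 15.17, 7.58, 37.92, 7.58]
χ² = (34−22.75)²/22.75 + (30−15.17)²/15.17 + (9−7.58)²/7.58 + (12−37.92)²/37.92 + (6−7.58)²/7.58 = 38.3802
df = 4
p-value (upper-tail) = 0.00000
At α=0.1: p < α → reject H₀

reject H₀: yes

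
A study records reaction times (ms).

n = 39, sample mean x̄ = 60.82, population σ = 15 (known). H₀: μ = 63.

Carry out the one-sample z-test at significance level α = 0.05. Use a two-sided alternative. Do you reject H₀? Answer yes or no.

reject H₀: no

SE = σ/√n = 15/√39 = 2.4019
z = (x̄−μ₀)/SE = (60.82−63)/2.4019 = -0.9076
p-value (two-sided) = 0.36409
At α=0.05: p ≥ α → fail to reject H₀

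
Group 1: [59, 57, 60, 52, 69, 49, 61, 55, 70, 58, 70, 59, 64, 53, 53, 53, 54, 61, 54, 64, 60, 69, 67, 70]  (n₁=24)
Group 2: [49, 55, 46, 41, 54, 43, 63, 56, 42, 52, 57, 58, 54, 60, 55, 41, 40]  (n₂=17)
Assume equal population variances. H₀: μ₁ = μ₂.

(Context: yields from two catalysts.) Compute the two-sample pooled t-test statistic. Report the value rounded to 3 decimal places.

x̄₁=60.042, s₁=6.557, n₁=24
x̄₂=50.941, s₂=7.420, n₂=17
s_p² = [23·6.557² + 16·7.420²]/39 = 47.9461
SE = √(s_p²·(1/24+1/17)) = 2.1950
t = (60.042−50.941)/2.1950 = 4.1460
df = 39

test statistic = 4.146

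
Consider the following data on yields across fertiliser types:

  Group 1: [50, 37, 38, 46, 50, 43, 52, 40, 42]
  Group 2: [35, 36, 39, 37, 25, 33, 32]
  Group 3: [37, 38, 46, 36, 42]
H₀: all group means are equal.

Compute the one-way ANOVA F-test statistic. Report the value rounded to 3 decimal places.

Group means [44.22, 33.86, 39.80], grand mean 39.714
SSB = Σnᵢ(x̄ᵢ−x̄)² = 423.073; SSW = ΣΣ(x−x̄ᵢ)² = 439.213
MSB = 423.073/2 = 211.5365; MSW = 439.213/18 = 24.4007
F = MSB/MSW = 8.6693
df = (2, 18)

test statistic = 8.669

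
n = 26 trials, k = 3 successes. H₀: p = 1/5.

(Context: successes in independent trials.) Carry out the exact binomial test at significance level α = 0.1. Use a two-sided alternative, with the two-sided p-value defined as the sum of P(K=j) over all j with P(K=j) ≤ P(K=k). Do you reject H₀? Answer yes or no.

reject H₀: no

Exact binomial: n=26, k=3, p₀=1/5=0.2000
P(X=j) = C(n,j)·p₀^j·(1−p₀)^(n−j); p = Σ P(X=j) over j with P(X=j) ≤ P(X=3)
p-value (two-sided) = 0.45947
At α=0.1: p ≥ α → fail to reject H₀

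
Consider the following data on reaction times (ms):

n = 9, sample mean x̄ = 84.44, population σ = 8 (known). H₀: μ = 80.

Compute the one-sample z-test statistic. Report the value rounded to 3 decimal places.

SE = σ/√n = 8/√9 = 2.6667
z = (x̄−μ₀)/SE = (84.44−80)/2.6667 = 1.6650

test statistic = 1.665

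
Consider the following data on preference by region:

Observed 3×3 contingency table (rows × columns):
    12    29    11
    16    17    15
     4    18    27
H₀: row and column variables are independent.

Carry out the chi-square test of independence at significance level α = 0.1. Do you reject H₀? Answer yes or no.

reject H₀: yes

Row totals [52, 48, 49], col totals [32, 64, 53], n=149
χ² = (12−11.17)²/11.17 + (29−22.34)²/22.34 + (11−18.50)²/18.50 + (16−10.31)²/10.31 + (17−20.62)²/20.62 + (15−17.07)²/17.07 + (4−10.52)²/10.52 + (18−21.05)²/21.05 + (27−17.43)²/17.43 = 18.8577
df = 4
p-value (upper-tail) = 0.00084
At α=0.1: p < α → reject H₀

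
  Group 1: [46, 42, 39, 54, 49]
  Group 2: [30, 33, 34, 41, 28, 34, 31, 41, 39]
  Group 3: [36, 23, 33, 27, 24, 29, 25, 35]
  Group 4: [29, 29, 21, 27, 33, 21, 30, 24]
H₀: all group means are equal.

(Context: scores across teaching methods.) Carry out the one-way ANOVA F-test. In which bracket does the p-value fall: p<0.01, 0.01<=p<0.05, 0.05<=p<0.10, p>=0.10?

Group means [46.00, 34.56, 29.00, 26.75], grand mean 32.900
SSB = Σnᵢ(x̄ᵢ−x̄)² = 1306.978; SSW = ΣΣ(x−x̄ᵢ)² = 635.722
MSB = 1306.978/3 = 435.6593; MSW = 635.722/26 = 24.4509
F = MSB/MSW = 17.8178
df = (3, 26)
p-value (upper-tail) = 0.00000
→ bracket: p<0.01

p-value bracket: p<0.01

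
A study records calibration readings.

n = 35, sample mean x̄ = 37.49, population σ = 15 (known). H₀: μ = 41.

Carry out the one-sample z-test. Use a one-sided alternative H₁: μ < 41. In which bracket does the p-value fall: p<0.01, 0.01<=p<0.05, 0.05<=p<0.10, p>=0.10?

SE = σ/√n = 15/√35 = 2.5355
z = (x̄−μ₀)/SE = (37.49−41)/2.5355 = -1.3844
p-value (one-sided, H₁ less) = 0.08312
→ bracket: 0.05<=p<0.10

p-value bracket: 0.05<=p<0.10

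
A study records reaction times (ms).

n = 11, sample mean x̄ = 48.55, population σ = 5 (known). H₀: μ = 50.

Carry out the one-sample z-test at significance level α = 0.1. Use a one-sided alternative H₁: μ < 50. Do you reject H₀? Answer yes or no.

reject H₀: no

SE = σ/√n = 5/√11 = 1.5076
z = (x̄−μ₀)/SE = (48.55−50)/1.5076 = -0.9618
p-value (one-sided, H₁ less) = 0.16807
At α=0.1: p ≥ α → fail to reject H₀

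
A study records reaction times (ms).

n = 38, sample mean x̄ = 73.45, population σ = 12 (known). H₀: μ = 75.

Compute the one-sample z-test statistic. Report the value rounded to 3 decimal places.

SE = σ/√n = 12/√38 = 1.9467
z = (x̄−μ₀)/SE = (73.45−75)/1.9467 = -0.7962

test statistic = -0.796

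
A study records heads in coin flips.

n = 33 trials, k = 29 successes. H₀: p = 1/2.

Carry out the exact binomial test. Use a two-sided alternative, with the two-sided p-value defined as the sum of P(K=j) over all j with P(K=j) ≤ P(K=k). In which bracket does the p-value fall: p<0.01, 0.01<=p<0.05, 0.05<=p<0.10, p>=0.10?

p-value bracket: p<0.01

Exact binomial: n=33, k=29, p₀=1/2=0.5000
P(X=j) = C(n,j)·p₀^j·(1−p₀)^(n−j); p = Σ P(X=j) over j with P(X=j) ≤ P(X=29)
p-value (two-sided) = 0.00001
→ bracket: p<0.01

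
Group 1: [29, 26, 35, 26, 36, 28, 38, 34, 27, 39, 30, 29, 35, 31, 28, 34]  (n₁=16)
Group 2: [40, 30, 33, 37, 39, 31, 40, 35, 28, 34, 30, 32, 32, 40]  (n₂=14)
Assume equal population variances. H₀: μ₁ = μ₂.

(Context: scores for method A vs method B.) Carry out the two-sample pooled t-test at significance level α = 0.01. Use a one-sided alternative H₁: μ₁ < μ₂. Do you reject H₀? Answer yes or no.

x̄₁=31.562, s₁=4.289, n₁=16
x̄₂=34.357, s₂=4.181, n₂=14
s_p² = [15·4.289² + 13·4.181²]/28 = 17.9697
SE = √(s_p²·(1/16+1/14)) = 1.5513
t = (31.562−34.357)/1.5513 = -1.8014
df = 28
p-value (one-sided, H₁ less) = 0.04121
At α=0.01: p ≥ α → fail to reject H₀

reject H₀: no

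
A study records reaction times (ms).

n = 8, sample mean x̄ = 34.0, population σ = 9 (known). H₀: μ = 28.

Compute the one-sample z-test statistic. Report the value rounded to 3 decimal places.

test statistic = 1.886

SE = σ/√n = 9/√8 = 3.1820
z = (x̄−μ₀)/SE = (34.0−28)/3.1820 = 1.8856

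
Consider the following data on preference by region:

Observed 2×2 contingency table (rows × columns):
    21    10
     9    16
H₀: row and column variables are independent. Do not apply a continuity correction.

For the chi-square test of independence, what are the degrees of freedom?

df = (r−1)(c−1) = (2−1)·(2−1) = 1

degrees of freedom = 1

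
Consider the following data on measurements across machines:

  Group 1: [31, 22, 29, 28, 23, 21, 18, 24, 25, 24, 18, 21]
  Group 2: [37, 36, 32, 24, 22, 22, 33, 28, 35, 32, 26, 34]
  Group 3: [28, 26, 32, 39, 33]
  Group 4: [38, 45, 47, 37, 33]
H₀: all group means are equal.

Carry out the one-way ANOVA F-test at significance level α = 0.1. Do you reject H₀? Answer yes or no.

Group means [23.67, 30.08, 31.60, 40.00], grand mean 29.500
SSB = Σnᵢ(x̄ᵢ−x̄)² = 985.717; SSW = ΣΣ(x−x̄ᵢ)² = 748.783
MSB = 985.717/3 = 328.5722; MSW = 748.783/30 = 24.9594
F = MSB/MSW = 13.1642
df = (3, 30)
p-value (upper-tail) = 0.00001
At α=0.1: p < α → reject H₀

reject H₀: yes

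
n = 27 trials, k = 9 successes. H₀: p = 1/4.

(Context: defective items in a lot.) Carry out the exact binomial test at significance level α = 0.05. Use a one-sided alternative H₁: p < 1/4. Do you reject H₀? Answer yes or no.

Exact binomial: n=27, k=9, p₀=1/4=0.2500
P(X≤9) from Σ C(n,i)·p₀^i·(1−p₀)^(n−i)
p-value (one-sided, H₁ less) = 0.88675
At α=0.05: p ≥ α → fail to reject H₀

reject H₀: no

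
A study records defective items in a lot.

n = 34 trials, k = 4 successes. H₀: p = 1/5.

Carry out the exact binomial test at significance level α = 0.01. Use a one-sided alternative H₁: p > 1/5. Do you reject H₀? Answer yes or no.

Exact binomial: n=34, k=4, p₀=1/5=0.2000
P(X≥4) from Σ C(n,i)·p₀^i·(1−p₀)^(n−i)
p-value (one-sided, H₁ greater) = 0.92999
At α=0.01: p ≥ α → fail to reject H₀

reject H₀: no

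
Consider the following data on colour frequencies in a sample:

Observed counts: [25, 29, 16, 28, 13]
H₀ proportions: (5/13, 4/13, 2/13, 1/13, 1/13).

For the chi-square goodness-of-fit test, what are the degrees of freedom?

degrees of freedom = 4

df = k − 1 = 5 − 1 = 4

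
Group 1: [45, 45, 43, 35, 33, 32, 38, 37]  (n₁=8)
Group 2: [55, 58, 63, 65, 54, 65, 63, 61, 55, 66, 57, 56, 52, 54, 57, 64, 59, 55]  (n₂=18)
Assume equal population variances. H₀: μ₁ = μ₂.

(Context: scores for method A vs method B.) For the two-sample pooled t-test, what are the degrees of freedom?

df = n₁ + n₂ − 2 = 8 + 18 − 2 = 24

degrees of freedom = 24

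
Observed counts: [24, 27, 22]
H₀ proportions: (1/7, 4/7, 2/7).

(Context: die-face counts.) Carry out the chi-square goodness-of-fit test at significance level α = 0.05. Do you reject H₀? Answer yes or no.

reject H₀: yes

n = 73; E_i = n·p_i = [10.43, 41.71, 20.86]
χ² = (24−10.43)²/10.43 + (27−41.71)²/41.71 + (22−20.86)²/20.86 = 22.9144
df = 2
p-value (upper-tail) = 0.00001
At α=0.05: p < α → reject H₀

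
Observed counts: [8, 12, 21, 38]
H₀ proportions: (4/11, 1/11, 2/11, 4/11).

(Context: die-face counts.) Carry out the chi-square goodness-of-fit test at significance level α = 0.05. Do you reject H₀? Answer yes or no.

reject H₀: yes

n = 79; E_i = n·p_i = [28.73, 7.18, 14.36, 28.73]
χ² = (8−28.73)²/28.73 + (12−7.18)²/7.18 + (21−14.36)²/14.36 + (38−28.73)²/28.73 = 24.2468
df = 3
p-value (upper-tail) = 0.00002
At α=0.05: p < α → reject H₀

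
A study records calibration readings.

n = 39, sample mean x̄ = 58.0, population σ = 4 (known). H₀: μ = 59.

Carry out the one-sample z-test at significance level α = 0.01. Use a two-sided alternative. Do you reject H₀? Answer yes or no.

SE = σ/√n = 4/√39 = 0.6405
z = (x̄−μ₀)/SE = (58.0−59)/0.6405 = -1.5612
p-value (two-sided) = 0.11846
At α=0.01: p ≥ α → fail to reject H₀

reject H₀: no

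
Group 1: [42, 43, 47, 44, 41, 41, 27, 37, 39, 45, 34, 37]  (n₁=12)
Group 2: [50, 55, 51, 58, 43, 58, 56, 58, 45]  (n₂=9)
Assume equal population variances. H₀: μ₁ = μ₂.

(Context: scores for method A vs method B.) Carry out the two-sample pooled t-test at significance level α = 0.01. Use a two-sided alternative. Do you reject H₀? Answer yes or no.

x̄₁=39.750, s₁=5.463, n₁=12
x̄₂=52.667, s₂=5.745, n₂=9
s_p² = [11·5.463² + 8·5.745²]/19 = 31.1711
SE = √(s_p²·(1/12+1/9)) = 2.4619
t = (39.750−52.667)/2.4619 = -5.2466
df = 19
p-value (two-sided) = 0.00005
At α=0.01: p < α → reject H₀

reject H₀: yes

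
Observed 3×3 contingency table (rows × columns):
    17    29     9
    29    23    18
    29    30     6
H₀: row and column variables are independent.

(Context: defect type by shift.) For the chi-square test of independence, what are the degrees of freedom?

degrees of freedom = 4

df = (r−1)(c−1) = (3−1)·(3−1) = 4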